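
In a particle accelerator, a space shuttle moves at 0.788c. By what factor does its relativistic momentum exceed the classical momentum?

p_rel = γmv, p_class = mv
Ratio = γ = 1/√(1 - 0.788²)
= 1/√(0.379056) = 1.624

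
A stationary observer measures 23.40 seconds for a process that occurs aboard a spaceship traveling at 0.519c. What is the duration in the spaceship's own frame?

Dilated time Δt = 23.40 seconds
γ = 1/√(1 - 0.519²) = 1.170
Δt₀ = Δt/γ = 23.40/1.170 = 20.00 seconds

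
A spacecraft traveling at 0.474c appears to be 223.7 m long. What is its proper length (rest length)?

Contracted length L = 223.7 m
γ = 1/√(1 - 0.474²) = 1.136
L₀ = γL = 1.136 × 223.7 = 254.1 m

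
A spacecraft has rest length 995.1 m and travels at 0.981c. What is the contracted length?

Proper length L₀ = 995.1 m
γ = 1/√(1 - 0.981²) = 5.154
L = L₀/γ = 995.1/5.154 = 193.1 m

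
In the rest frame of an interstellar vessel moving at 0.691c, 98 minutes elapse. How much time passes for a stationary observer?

Proper time Δt₀ = 98 minutes
γ = 1/√(1 - 0.691²) = 1.3834
Δt = γΔt₀ = 1.3834 × 98 = 135.6 minutes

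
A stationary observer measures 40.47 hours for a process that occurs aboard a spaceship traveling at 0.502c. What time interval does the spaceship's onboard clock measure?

Dilated time Δt = 40.47 hours
γ = 1/√(1 - 0.502²) = 1.1562
Δt₀ = Δt/γ = 40.47/1.1562 = 35.00 hours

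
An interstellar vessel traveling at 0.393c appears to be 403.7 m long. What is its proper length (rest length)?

Contracted length L = 403.7 m
γ = 1/√(1 - 0.393²) = 1.0875
L₀ = γL = 1.0875 × 403.7 = 439.0 m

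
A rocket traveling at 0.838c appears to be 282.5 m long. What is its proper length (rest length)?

Contracted length L = 282.5 m
γ = 1/√(1 - 0.838²) = 1.8326
L₀ = γL = 1.8326 × 282.5 = 517.7 m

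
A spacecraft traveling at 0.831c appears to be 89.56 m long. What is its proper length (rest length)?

Contracted length L = 89.56 m
γ = 1/√(1 - 0.831²) = 1.798
L₀ = γL = 1.798 × 89.56 = 161.0 m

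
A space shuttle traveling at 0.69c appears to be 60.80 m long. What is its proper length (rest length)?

Contracted length L = 60.80 m
γ = 1/√(1 - 0.69²) = 1.3816
L₀ = γL = 1.3816 × 60.80 = 84.00 m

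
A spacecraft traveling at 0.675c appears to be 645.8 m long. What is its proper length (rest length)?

Contracted length L = 645.8 m
γ = 1/√(1 - 0.675²) = 1.3553
L₀ = γL = 1.3553 × 645.8 = 875.3 m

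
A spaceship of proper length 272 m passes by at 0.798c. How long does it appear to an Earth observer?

Proper length L₀ = 272 m
γ = 1/√(1 - 0.798²) = 1.6593
L = L₀/γ = 272/1.6593 = 163.9 m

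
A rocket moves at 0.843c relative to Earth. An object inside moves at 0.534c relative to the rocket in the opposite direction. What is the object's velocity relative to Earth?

Object's velocity in rocket frame is u' = -0.534c
u = (u' + v)/(1 + u'v/c²) = (v - 0.534)/(1 - 0.534·v/c²)
Numerator: 0.843 - 0.534 = 0.309
Denominator: 1 - 0.450162 = 0.549838
u = 0.309/0.549838 = 0.5620c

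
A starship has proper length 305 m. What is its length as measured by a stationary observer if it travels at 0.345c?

Proper length L₀ = 305 m
γ = 1/√(1 - 0.345²) = 1.0654
L = L₀/γ = 305/1.0654 = 286.3 m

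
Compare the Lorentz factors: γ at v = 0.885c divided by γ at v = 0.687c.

γ₁ = 1/√(1 - 0.885²) = 2.148
γ₂ = 1/√(1 - 0.687²) = 1.376
γ₁/γ₂ = 2.148/1.376 = 1.561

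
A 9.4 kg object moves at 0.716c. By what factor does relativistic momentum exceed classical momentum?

p_rel = γmv, p_class = mv
Ratio = γ = 1/√(1 - 0.716²) = 1.432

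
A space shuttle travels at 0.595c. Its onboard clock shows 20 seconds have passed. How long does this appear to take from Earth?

Proper time Δt₀ = 20 seconds
γ = 1/√(1 - 0.595²) = 1.244
Δt = γΔt₀ = 1.244 × 20 = 24.88 seconds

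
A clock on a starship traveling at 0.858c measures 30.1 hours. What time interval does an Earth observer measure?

Proper time Δt₀ = 30.1 hours
γ = 1/√(1 - 0.858²) = 1.947
Δt = γΔt₀ = 1.947 × 30.1 = 58.60 hours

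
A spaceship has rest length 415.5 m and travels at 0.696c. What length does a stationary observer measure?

Proper length L₀ = 415.5 m
γ = 1/√(1 - 0.696²) = 1.393
L = L₀/γ = 415.5/1.393 = 298.3 m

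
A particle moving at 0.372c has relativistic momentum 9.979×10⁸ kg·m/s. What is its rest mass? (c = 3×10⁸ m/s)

γ = 1/√(1 - 0.372²) = 1.0773
v = 0.372 × 3×10⁸ = 1.116×10⁸ m/s
m = p/(γv) = 9.979×10⁸/(1.0773 × 1.116×10⁸) = 8.300 kg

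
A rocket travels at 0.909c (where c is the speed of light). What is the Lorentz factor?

v/c = 0.909, so (v/c)² = 0.826281
1 - (v/c)² = 0.173719
γ = 1/√(0.173719) = 2.399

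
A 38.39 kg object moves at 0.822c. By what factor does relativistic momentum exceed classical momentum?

p_rel = γmv, p_class = mv
Ratio = γ = 1/√(1 - 0.822²) = 1.756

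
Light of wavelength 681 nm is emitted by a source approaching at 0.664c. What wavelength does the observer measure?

β = 0.664
Wavelength Doppler factor = √(0.336/1.664) = √(0.20192) = 0.4494
λ_obs = 681 × 0.4494 = 306.0 nm (blueshift)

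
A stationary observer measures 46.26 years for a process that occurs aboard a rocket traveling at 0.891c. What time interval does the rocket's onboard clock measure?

Dilated time Δt = 46.26 years
γ = 1/√(1 - 0.891²) = 2.203
Δt₀ = Δt/γ = 46.26/2.203 = 21.00 years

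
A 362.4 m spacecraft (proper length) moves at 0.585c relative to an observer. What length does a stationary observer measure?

Proper length L₀ = 362.4 m
γ = 1/√(1 - 0.585²) = 1.233
L = L₀/γ = 362.4/1.233 = 293.9 m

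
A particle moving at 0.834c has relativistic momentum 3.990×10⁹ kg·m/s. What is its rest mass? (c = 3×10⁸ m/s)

γ = 1/√(1 - 0.834²) = 1.8124
v = 0.834 × 3×10⁸ = 2.502×10⁸ m/s
m = p/(γv) = 3.990×10⁹/(1.8124 × 2.502×10⁸) = 8.799 kg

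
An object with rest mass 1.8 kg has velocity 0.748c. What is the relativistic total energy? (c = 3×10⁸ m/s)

γ = 1/√(1 - 0.748²) = 1.507
mc² = 1.8 × (3×10⁸)² = 1.620×10¹⁷ J
E = γmc² = 1.507 × 1.620×10¹⁷ = 2.441×10¹⁷ J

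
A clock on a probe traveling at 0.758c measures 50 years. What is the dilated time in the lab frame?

Proper time Δt₀ = 50 years
γ = 1/√(1 - 0.758²) = 1.5331
Δt = γΔt₀ = 1.5331 × 50 = 76.66 years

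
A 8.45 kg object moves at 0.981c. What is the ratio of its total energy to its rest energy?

E = γmc², E₀ = mc²
E/E₀ = γ = 1/√(1 - 0.981²) = 5.154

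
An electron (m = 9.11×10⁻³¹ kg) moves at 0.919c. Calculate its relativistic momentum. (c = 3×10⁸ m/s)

γ = 1/√(1 - 0.919²) = 2.53641
v = 0.919 × 3×10⁸ = 2.757×10⁸ m/s
p = γmv = 2.53641 × 9.11×10⁻³¹ × 2.757×10⁸ = 6.371×10⁻²² kg·m/s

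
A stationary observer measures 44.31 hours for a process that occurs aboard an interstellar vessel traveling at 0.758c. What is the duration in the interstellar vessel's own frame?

Dilated time Δt = 44.31 hours
γ = 1/√(1 - 0.758²) = 1.533
Δt₀ = Δt/γ = 44.31/1.533 = 28.90 hours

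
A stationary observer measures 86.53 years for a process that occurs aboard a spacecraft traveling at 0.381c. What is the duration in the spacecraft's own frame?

Dilated time Δt = 86.53 years
γ = 1/√(1 - 0.381²) = 1.0816
Δt₀ = Δt/γ = 86.53/1.0816 = 80.00 years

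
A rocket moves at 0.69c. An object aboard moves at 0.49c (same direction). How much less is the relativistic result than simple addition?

Classical: u' + v = 0.49 + 0.69 = 1.18c
Relativistic: u = (0.49 + 0.69)/(1 + 0.3381) = 1.18/1.3381 = 0.8818c
Difference: 1.18 - 0.8818 = 0.2982c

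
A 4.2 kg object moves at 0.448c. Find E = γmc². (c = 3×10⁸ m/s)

γ = 1/√(1 - 0.448²) = 1.1185
mc² = 4.2 × (3×10⁸)² = 3.780×10¹⁷ J
E = γmc² = 1.1185 × 3.780×10¹⁷ = 4.228×10¹⁷ J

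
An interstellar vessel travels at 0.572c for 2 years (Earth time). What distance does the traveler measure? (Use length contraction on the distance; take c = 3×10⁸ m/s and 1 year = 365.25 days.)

Earth distance: d = v × t = 0.572c × 2 yr = 1.083×10¹⁶ m
γ = 1.219
d' = d/γ = 1.083×10¹⁶/1.219 = 8.884×10¹⁵ m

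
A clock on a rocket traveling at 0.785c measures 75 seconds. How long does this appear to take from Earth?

Proper time Δt₀ = 75 seconds
γ = 1/√(1 - 0.785²) = 1.614
Δt = γΔt₀ = 1.614 × 75 = 121.1 seconds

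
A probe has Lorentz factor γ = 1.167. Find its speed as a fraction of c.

From γ = 1/√(1 - v²/c²):
1/γ² = 1/1.167² = 0.7343
v²/c² = 1 - 0.7343 = 0.2657
v/c = √(0.2657) = 0.5155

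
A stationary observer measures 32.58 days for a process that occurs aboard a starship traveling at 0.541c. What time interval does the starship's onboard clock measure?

Dilated time Δt = 32.58 days
γ = 1/√(1 - 0.541²) = 1.189
Δt₀ = Δt/γ = 32.58/1.189 = 27.40 days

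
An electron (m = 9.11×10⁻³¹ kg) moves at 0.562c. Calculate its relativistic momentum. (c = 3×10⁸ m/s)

γ = 1/√(1 - 0.562²) = 1.209
v = 0.562 × 3×10⁸ = 1.686×10⁸ m/s
p = γmv = 1.209 × 9.11×10⁻³¹ × 1.686×10⁸ = 1.857×10⁻²² kg·m/s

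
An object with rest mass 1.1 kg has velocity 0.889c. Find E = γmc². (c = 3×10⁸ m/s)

γ = 1/√(1 - 0.889²) = 2.184
mc² = 1.1 × (3×10⁸)² = 9.900×10¹⁶ J
E = γmc² = 2.184 × 9.900×10¹⁶ = 2.162×10¹⁷ J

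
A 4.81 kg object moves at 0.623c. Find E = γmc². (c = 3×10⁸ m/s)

γ = 1/√(1 - 0.623²) = 1.2784
mc² = 4.81 × (3×10⁸)² = 4.329×10¹⁷ J
E = γmc² = 1.2784 × 4.329×10¹⁷ = 5.534×10¹⁷ J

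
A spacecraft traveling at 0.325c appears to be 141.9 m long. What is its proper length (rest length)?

Contracted length L = 141.9 m
γ = 1/√(1 - 0.325²) = 1.057
L₀ = γL = 1.057 × 141.9 = 150.0 m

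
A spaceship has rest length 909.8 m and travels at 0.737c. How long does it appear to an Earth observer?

Proper length L₀ = 909.8 m
γ = 1/√(1 - 0.737²) = 1.4795
L = L₀/γ = 909.8/1.4795 = 614.9 m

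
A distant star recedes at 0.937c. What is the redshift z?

β = 0.937
(1+β)/(1-β) = 1.937/0.063 = 30.75
√(30.75) = 5.545
z = 5.545 - 1 = 4.545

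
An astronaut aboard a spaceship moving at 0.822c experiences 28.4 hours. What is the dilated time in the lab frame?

Proper time Δt₀ = 28.4 hours
γ = 1/√(1 - 0.822²) = 1.756
Δt = γΔt₀ = 1.756 × 28.4 = 49.87 hours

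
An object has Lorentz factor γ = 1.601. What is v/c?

From γ = 1/√(1 - v²/c²):
1/γ² = 1/1.601² = 0.39014
v²/c² = 1 - 0.39014 = 0.60986
v/c = √(0.60986) = 0.7809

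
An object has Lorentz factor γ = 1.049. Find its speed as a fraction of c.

From γ = 1/√(1 - v²/c²):
1/γ² = 1/1.049² = 0.90876
v²/c² = 1 - 0.90876 = 0.09124
v/c = √(0.09124) = 0.3021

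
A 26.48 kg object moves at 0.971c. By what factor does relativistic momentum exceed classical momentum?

p_rel = γmv, p_class = mv
Ratio = γ = 1/√(1 - 0.971²) = 4.183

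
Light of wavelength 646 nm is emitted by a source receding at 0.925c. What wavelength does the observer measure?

β = 0.925
Wavelength Doppler factor = √(1.925/0.075) = √(25.667) = 5.066
λ_obs = 646 × 5.066 = 3273 nm (redshift)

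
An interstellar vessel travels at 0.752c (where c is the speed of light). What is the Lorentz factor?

v/c = 0.752, so (v/c)² = 0.565504
1 - (v/c)² = 0.434496
γ = 1/√(0.434496) = 1.517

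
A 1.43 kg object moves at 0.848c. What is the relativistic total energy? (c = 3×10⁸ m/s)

γ = 1/√(1 - 0.848²) = 1.8868
mc² = 1.43 × (3×10⁸)² = 1.287×10¹⁷ J
E = γmc² = 1.8868 × 1.287×10¹⁷ = 2.428×10¹⁷ J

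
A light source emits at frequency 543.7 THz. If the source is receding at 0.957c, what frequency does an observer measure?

β = v/c = 0.957
(1-β)/(1+β) = 0.043/1.957 = 0.021972
Doppler factor = √(0.021972) = 0.14823
f_obs = 543.7 × 0.14823 = 80.59 THz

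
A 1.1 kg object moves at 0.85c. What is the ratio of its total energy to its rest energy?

E = γmc², E₀ = mc²
E/E₀ = γ = 1/√(1 - 0.85²) = 1.898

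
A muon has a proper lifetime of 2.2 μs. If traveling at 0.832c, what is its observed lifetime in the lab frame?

Proper lifetime τ₀ = 2.2 μs
γ = 1/√(1 - 0.832²) = 1.8025
τ = γτ₀ = 1.8025 × 2.2 μs = 3.966 μs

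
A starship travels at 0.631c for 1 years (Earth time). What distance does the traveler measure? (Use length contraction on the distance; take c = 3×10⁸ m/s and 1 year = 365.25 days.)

Earth distance: d = v × t = 0.631c × 1 yr = 5.97385×10¹⁵ m
γ = 1.28902
d' = d/γ = 5.97385×10¹⁵/1.28902 = 4.634×10¹⁵ m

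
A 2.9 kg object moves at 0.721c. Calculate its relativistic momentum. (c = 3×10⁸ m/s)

γ = 1/√(1 - 0.721²) = 1.443
v = 0.721 × 3×10⁸ = 2.163×10⁸ m/s
p = γmv = 1.443 × 2.9 × 2.163×10⁸ = 9.052×10⁸ kg·m/s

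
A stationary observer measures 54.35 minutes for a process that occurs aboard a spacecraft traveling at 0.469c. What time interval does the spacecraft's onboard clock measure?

Dilated time Δt = 54.35 minutes
γ = 1/√(1 - 0.469²) = 1.1322
Δt₀ = Δt/γ = 54.35/1.1322 = 48.00 minutes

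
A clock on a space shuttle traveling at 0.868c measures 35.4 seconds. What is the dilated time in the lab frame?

Proper time Δt₀ = 35.4 seconds
γ = 1/√(1 - 0.868²) = 2.0138
Δt = γΔt₀ = 2.0138 × 35.4 = 71.29 seconds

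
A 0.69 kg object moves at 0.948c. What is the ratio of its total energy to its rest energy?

E = γmc², E₀ = mc²
E/E₀ = γ = 1/√(1 - 0.948²) = 3.142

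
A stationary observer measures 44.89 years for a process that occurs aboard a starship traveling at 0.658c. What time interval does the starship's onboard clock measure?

Dilated time Δt = 44.89 years
γ = 1/√(1 - 0.658²) = 1.328
Δt₀ = Δt/γ = 44.89/1.328 = 33.80 years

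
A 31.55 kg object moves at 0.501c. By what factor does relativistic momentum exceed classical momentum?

p_rel = γmv, p_class = mv
Ratio = γ = 1/√(1 - 0.501²) = 1.155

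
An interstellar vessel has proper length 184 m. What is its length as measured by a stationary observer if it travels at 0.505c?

Proper length L₀ = 184 m
γ = 1/√(1 - 0.505²) = 1.159
L = L₀/γ = 184/1.159 = 158.8 m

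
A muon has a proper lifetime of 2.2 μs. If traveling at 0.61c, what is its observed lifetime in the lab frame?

Proper lifetime τ₀ = 2.2 μs
γ = 1/√(1 - 0.61²) = 1.262
τ = γτ₀ = 1.262 × 2.2 μs = 2.776 μs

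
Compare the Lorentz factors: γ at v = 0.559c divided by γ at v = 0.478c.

γ₁ = 1/√(1 - 0.559²) = 1.2060
γ₂ = 1/√(1 - 0.478²) = 1.1385
γ₁/γ₂ = 1.2060/1.1385 = 1.059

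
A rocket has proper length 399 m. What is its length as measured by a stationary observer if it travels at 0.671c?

Proper length L₀ = 399 m
γ = 1/√(1 - 0.671²) = 1.349
L = L₀/γ = 399/1.349 = 295.8 m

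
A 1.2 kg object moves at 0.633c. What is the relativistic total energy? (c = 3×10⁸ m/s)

γ = 1/√(1 - 0.633²) = 1.292
mc² = 1.2 × (3×10⁸)² = 1.080×10¹⁷ J
E = γmc² = 1.292 × 1.080×10¹⁷ = 1.395×10¹⁷ J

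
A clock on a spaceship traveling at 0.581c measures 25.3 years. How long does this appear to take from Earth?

Proper time Δt₀ = 25.3 years
γ = 1/√(1 - 0.581²) = 1.2286
Δt = γΔt₀ = 1.2286 × 25.3 = 31.08 years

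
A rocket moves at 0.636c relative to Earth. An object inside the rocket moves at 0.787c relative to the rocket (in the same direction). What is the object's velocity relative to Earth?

u = (u' + v)/(1 + u'v/c²)
Numerator: 0.787 + 0.636 = 1.423
Denominator: 1 + 0.500532 = 1.500532
u = 1.423/1.500532 = 0.9483c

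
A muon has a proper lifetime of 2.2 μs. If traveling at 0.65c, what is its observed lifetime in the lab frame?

Proper lifetime τ₀ = 2.2 μs
γ = 1/√(1 - 0.65²) = 1.316
τ = γτ₀ = 1.316 × 2.2 μs = 2.895 μs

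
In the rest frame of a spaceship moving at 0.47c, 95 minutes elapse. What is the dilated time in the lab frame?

Proper time Δt₀ = 95 minutes
γ = 1/√(1 - 0.47²) = 1.133
Δt = γΔt₀ = 1.133 × 95 = 107.6 minutes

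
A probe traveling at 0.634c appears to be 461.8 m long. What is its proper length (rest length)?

Contracted length L = 461.8 m
γ = 1/√(1 - 0.634²) = 1.2931
L₀ = γL = 1.2931 × 461.8 = 597.2 m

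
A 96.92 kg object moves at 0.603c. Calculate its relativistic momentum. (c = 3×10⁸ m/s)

γ = 1/√(1 - 0.603²) = 1.2535
v = 0.603 × 3×10⁸ = 1.809×10⁸ m/s
p = γmv = 1.2535 × 96.92 × 1.809×10⁸ = 2.198×10¹⁰ kg·m/s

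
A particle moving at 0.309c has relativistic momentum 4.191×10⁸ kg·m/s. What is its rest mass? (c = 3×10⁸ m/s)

γ = 1/√(1 - 0.309²) = 1.0515
v = 0.309 × 3×10⁸ = 9.270×10⁷ m/s
m = p/(γv) = 4.191×10⁸/(1.0515 × 9.270×10⁷) = 4.300 kg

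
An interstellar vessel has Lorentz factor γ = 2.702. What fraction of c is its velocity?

From γ = 1/√(1 - v²/c²):
1/γ² = 1/2.702² = 0.1370
v²/c² = 1 - 0.1370 = 0.8630
v/c = √(0.8630) = 0.9290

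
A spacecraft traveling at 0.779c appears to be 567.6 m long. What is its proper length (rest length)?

Contracted length L = 567.6 m
γ = 1/√(1 - 0.779²) = 1.5948
L₀ = γL = 1.5948 × 567.6 = 905.2 m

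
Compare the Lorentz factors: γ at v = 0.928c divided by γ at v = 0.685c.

γ₁ = 1/√(1 - 0.928²) = 2.684
γ₂ = 1/√(1 - 0.685²) = 1.373
γ₁/γ₂ = 2.684/1.373 = 1.955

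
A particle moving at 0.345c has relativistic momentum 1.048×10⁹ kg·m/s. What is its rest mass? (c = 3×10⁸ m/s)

γ = 1/√(1 - 0.345²) = 1.0654
v = 0.345 × 3×10⁸ = 1.035×10⁸ m/s
m = p/(γv) = 1.048×10⁹/(1.0654 × 1.035×10⁸) = 9.504 kg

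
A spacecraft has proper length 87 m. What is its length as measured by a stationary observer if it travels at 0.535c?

Proper length L₀ = 87 m
γ = 1/√(1 - 0.535²) = 1.1836
L = L₀/γ = 87/1.1836 = 73.50 m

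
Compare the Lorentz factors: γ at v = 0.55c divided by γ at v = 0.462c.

γ₁ = 1/√(1 - 0.55²) = 1.1974
γ₂ = 1/√(1 - 0.462²) = 1.1275
γ₁/γ₂ = 1.1974/1.1275 = 1.062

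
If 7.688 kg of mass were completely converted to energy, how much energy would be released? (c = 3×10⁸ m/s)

Using E = mc²:
c² = (3×10⁸)² = 9×10¹⁶ m²/s²
E = 7.688 × 9×10¹⁶ = 6.919×10¹⁷ J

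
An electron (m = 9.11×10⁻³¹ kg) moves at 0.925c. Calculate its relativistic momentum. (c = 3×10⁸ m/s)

γ = 1/√(1 - 0.925²) = 2.6318
v = 0.925 × 3×10⁸ = 2.775×10⁸ m/s
p = γmv = 2.6318 × 9.11×10⁻³¹ × 2.775×10⁸ = 6.653×10⁻²² kg·m/s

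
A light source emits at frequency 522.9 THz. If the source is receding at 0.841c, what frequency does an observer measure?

β = v/c = 0.841
(1-β)/(1+β) = 0.159/1.841 = 0.08637
Doppler factor = √(0.08637) = 0.2939
f_obs = 522.9 × 0.2939 = 153.7 THz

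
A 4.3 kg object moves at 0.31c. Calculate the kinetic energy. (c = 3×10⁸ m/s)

γ = 1/√(1 - 0.31²) = 1.05182
γ - 1 = 0.05182
KE = (γ-1)mc² = 0.05182 × 4.3 × (3×10⁸)² = 2.005×10¹⁶ J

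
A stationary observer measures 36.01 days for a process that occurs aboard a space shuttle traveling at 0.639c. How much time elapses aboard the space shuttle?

Dilated time Δt = 36.01 days
γ = 1/√(1 - 0.639²) = 1.300
Δt₀ = Δt/γ = 36.01/1.300 = 27.70 days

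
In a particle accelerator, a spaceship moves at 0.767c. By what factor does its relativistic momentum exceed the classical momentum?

p_rel = γmv, p_class = mv
Ratio = γ = 1/√(1 - 0.767²)
= 1/√(0.411711) = 1.558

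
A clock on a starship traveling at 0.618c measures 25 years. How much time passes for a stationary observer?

Proper time Δt₀ = 25 years
γ = 1/√(1 - 0.618²) = 1.272
Δt = γΔt₀ = 1.272 × 25 = 31.80 years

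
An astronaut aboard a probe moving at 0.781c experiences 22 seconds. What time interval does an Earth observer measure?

Proper time Δt₀ = 22 seconds
γ = 1/√(1 - 0.781²) = 1.6012
Δt = γΔt₀ = 1.6012 × 22 = 35.23 seconds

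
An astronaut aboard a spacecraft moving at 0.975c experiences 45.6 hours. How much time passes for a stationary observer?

Proper time Δt₀ = 45.6 hours
γ = 1/√(1 - 0.975²) = 4.500
Δt = γΔt₀ = 4.500 × 45.6 = 205.2 hours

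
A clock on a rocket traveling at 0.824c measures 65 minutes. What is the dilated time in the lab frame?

Proper time Δt₀ = 65 minutes
γ = 1/√(1 - 0.824²) = 1.765
Δt = γΔt₀ = 1.765 × 65 = 114.7 minutes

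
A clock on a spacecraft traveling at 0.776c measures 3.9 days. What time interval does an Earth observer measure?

Proper time Δt₀ = 3.9 days
γ = 1/√(1 - 0.776²) = 1.5855
Δt = γΔt₀ = 1.5855 × 3.9 = 6.183 days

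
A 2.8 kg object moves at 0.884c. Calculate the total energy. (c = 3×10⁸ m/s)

γ = 1/√(1 - 0.884²) = 2.1391
mc² = 2.8 × (3×10⁸)² = 2.520×10¹⁷ J
E = γmc² = 2.1391 × 2.520×10¹⁷ = 5.391×10¹⁷ J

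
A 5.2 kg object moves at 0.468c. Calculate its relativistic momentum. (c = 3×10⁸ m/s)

γ = 1/√(1 - 0.468²) = 1.13157
v = 0.468 × 3×10⁸ = 1.404×10⁸ m/s
p = γmv = 1.13157 × 5.2 × 1.404×10⁸ = 8.261×10⁸ kg·m/s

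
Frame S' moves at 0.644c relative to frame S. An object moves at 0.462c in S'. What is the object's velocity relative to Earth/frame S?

u = (u' + v)/(1 + u'v/c²)
Numerator: 0.462 + 0.644 = 1.106
Denominator: 1 + 0.297528 = 1.297528
u = 1.106/1.297528 = 0.8524c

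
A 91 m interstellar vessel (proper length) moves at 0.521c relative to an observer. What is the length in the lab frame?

Proper length L₀ = 91 m
γ = 1/√(1 - 0.521²) = 1.1716
L = L₀/γ = 91/1.1716 = 77.67 m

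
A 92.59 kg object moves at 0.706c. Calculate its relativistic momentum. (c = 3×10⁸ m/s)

γ = 1/√(1 - 0.706²) = 1.412
v = 0.706 × 3×10⁸ = 2.118×10⁸ m/s
p = γmv = 1.412 × 92.59 × 2.118×10⁸ = 2.769×10¹⁰ kg·m/s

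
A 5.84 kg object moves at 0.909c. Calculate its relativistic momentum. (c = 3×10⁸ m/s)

γ = 1/√(1 - 0.909²) = 2.399
v = 0.909 × 3×10⁸ = 2.727×10⁸ m/s
p = γmv = 2.399 × 5.84 × 2.727×10⁸ = 3.821×10⁹ kg·m/s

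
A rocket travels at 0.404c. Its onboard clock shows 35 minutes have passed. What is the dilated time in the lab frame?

Proper time Δt₀ = 35 minutes
γ = 1/√(1 - 0.404²) = 1.093
Δt = γΔt₀ = 1.093 × 35 = 38.26 minutes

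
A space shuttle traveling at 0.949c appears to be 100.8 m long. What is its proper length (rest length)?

Contracted length L = 100.8 m
γ = 1/√(1 - 0.949²) = 3.172
L₀ = γL = 3.172 × 100.8 = 319.7 m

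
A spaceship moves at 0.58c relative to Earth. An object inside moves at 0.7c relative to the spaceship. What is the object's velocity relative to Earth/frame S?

u = (u' + v)/(1 + u'v/c²)
Numerator: 0.7 + 0.58 = 1.28
Denominator: 1 + 0.406 = 1.406
u = 1.28/1.406 = 0.9104c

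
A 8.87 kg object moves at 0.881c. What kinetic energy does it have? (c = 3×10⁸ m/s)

γ = 1/√(1 - 0.881²) = 2.1136
γ - 1 = 1.1136
KE = (γ-1)mc² = 1.1136 × 8.87 × (3×10⁸)² = 8.890×10¹⁷ J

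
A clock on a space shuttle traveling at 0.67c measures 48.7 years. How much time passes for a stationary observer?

Proper time Δt₀ = 48.7 years
γ = 1/√(1 - 0.67²) = 1.347
Δt = γΔt₀ = 1.347 × 48.7 = 65.60 years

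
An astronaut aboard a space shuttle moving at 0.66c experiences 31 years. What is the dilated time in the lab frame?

Proper time Δt₀ = 31 years
γ = 1/√(1 - 0.66²) = 1.331
Δt = γΔt₀ = 1.331 × 31 = 41.26 years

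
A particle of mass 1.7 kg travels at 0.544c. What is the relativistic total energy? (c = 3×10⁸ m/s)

γ = 1/√(1 - 0.544²) = 1.1918
mc² = 1.7 × (3×10⁸)² = 1.530×10¹⁷ J
E = γmc² = 1.1918 × 1.530×10¹⁷ = 1.823×10¹⁷ J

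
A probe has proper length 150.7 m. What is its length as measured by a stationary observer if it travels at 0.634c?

Proper length L₀ = 150.7 m
γ = 1/√(1 - 0.634²) = 1.2931
L = L₀/γ = 150.7/1.2931 = 116.5 m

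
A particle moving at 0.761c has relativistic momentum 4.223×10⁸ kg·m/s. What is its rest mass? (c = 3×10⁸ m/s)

γ = 1/√(1 - 0.761²) = 1.541
v = 0.761 × 3×10⁸ = 2.283×10⁸ m/s
m = p/(γv) = 4.223×10⁸/(1.541 × 2.283×10⁸) = 1.200 kg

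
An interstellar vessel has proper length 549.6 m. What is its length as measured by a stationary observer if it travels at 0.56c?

Proper length L₀ = 549.6 m
γ = 1/√(1 - 0.56²) = 1.207
L = L₀/γ = 549.6/1.207 = 455.3 m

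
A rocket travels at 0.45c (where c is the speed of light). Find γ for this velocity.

v/c = 0.45, so (v/c)² = 0.2025
1 - (v/c)² = 0.7975
γ = 1/√(0.7975) = 1.120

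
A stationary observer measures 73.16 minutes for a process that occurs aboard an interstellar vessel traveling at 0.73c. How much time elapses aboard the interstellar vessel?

Dilated time Δt = 73.16 minutes
γ = 1/√(1 - 0.73²) = 1.4632
Δt₀ = Δt/γ = 73.16/1.4632 = 50.00 minutes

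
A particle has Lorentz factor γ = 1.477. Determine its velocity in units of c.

From γ = 1/√(1 - v²/c²):
1/γ² = 1/1.477² = 0.4584
v²/c² = 1 - 0.4584 = 0.5416
v/c = √(0.5416) = 0.7359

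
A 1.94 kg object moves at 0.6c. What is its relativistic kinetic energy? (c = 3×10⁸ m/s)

γ = 1/√(1 - 0.6²) = 1.250
γ - 1 = 0.2500
KE = (γ-1)mc² = 0.2500 × 1.94 × (3×10⁸)² = 4.365×10¹⁶ J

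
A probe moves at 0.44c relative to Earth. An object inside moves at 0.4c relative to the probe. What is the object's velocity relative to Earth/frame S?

u = (u' + v)/(1 + u'v/c²)
Numerator: 0.4 + 0.44 = 0.84
Denominator: 1 + 0.176 = 1.176
u = 0.84/1.176 = 0.7143c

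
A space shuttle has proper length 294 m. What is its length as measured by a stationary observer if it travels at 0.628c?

Proper length L₀ = 294 m
γ = 1/√(1 - 0.628²) = 1.285
L = L₀/γ = 294/1.285 = 228.8 m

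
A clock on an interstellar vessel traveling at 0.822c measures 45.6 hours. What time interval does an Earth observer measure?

Proper time Δt₀ = 45.6 hours
γ = 1/√(1 - 0.822²) = 1.756
Δt = γΔt₀ = 1.756 × 45.6 = 80.07 hours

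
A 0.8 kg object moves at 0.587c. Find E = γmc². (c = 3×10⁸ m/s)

γ = 1/√(1 - 0.587²) = 1.2352
mc² = 0.8 × (3×10⁸)² = 7.200×10¹⁶ J
E = γmc² = 1.2352 × 7.200×10¹⁶ = 8.893×10¹⁶ J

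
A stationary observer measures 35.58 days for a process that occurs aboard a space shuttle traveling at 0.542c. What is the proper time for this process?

Dilated time Δt = 35.58 days
γ = 1/√(1 - 0.542²) = 1.190
Δt₀ = Δt/γ = 35.58/1.190 = 29.90 days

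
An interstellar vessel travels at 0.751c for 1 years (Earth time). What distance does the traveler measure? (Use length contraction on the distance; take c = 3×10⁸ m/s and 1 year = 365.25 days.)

Earth distance: d = v × t = 0.751c × 1 yr = 7.1099×10¹⁵ m
γ = 1.5145
d' = d/γ = 7.1099×10¹⁵/1.5145 = 4.695×10¹⁵ m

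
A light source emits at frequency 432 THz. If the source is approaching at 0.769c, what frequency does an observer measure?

β = v/c = 0.769
(1+β)/(1-β) = 1.769/0.231 = 7.658
Doppler factor = √(7.658) = 2.767
f_obs = 432 × 2.767 = 1195 THz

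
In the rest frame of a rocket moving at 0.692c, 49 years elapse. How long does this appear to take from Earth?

Proper time Δt₀ = 49 years
γ = 1/√(1 - 0.692²) = 1.38524
Δt = γΔt₀ = 1.38524 × 49 = 67.88 years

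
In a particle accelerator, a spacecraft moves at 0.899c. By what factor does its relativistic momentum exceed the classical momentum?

p_rel = γmv, p_class = mv
Ratio = γ = 1/√(1 - 0.899²)
= 1/√(0.191799) = 2.283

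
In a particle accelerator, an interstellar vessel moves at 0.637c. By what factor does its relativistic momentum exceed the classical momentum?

p_rel = γmv, p_class = mv
Ratio = γ = 1/√(1 - 0.637²)
= 1/√(0.594231) = 1.297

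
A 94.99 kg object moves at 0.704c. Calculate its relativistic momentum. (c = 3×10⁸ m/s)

γ = 1/√(1 - 0.704²) = 1.408
v = 0.704 × 3×10⁸ = 2.112×10⁸ m/s
p = γmv = 1.408 × 94.99 × 2.112×10⁸ = 2.825×10¹⁰ kg·m/s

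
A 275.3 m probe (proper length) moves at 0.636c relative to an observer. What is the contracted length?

Proper length L₀ = 275.3 m
γ = 1/√(1 - 0.636²) = 1.296
L = L₀/γ = 275.3/1.296 = 212.4 m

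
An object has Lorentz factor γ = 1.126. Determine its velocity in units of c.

From γ = 1/√(1 - v²/c²):
1/γ² = 1/1.126² = 0.7887
v²/c² = 1 - 0.7887 = 0.2113
v/c = √(0.2113) = 0.4597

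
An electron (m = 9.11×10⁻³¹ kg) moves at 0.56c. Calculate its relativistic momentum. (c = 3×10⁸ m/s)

γ = 1/√(1 - 0.56²) = 1.207
v = 0.56 × 3×10⁸ = 1.680×10⁸ m/s
p = γmv = 1.207 × 9.11×10⁻³¹ × 1.680×10⁸ = 1.847×10⁻²² kg·m/s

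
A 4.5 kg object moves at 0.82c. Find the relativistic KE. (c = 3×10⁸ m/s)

γ = 1/√(1 - 0.82²) = 1.7471
γ - 1 = 0.7471
KE = (γ-1)mc² = 0.7471 × 4.5 × (3×10⁸)² = 3.026×10¹⁷ J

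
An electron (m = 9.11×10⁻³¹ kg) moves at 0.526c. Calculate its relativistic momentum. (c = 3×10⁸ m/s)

γ = 1/√(1 - 0.526²) = 1.1758
v = 0.526 × 3×10⁸ = 1.578×10⁸ m/s
p = γmv = 1.1758 × 9.11×10⁻³¹ × 1.578×10⁸ = 1.690×10⁻²² kg·m/s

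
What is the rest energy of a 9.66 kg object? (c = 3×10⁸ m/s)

c² = (3×10⁸)² = 9.000×10¹⁶ m²/s²
E₀ = mc² = 9.66 × 9.000×10¹⁶ = 8.694×10¹⁷ J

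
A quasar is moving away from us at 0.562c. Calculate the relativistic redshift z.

β = 0.562
(1+β)/(1-β) = 1.562/0.438 = 3.566
√(3.566) = 1.8884
z = 1.8884 - 1 = 0.8884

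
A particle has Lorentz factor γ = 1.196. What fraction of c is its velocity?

From γ = 1/√(1 - v²/c²):
1/γ² = 1/1.196² = 0.6991
v²/c² = 1 - 0.6991 = 0.3009
v/c = √(0.3009) = 0.5485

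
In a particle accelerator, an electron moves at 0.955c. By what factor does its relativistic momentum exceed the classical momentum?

p_rel = γmv, p_class = mv
Ratio = γ = 1/√(1 - 0.955²)
= 1/√(0.087975) = 3.371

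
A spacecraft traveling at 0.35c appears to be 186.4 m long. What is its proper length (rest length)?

Contracted length L = 186.4 m
γ = 1/√(1 - 0.35²) = 1.0675
L₀ = γL = 1.0675 × 186.4 = 199.0 m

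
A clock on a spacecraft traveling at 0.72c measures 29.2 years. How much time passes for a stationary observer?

Proper time Δt₀ = 29.2 years
γ = 1/√(1 - 0.72²) = 1.441
Δt = γΔt₀ = 1.441 × 29.2 = 42.08 years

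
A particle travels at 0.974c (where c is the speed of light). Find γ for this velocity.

v/c = 0.974, so (v/c)² = 0.948676
1 - (v/c)² = 0.051324
γ = 1/√(0.051324) = 4.414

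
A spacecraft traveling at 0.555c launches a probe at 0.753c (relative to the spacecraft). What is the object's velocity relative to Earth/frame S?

u = (u' + v)/(1 + u'v/c²)
Numerator: 0.753 + 0.555 = 1.308
Denominator: 1 + 0.417915 = 1.417915
u = 1.308/1.417915 = 0.9225c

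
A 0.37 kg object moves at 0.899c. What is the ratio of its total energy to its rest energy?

E = γmc², E₀ = mc²
E/E₀ = γ = 1/√(1 - 0.899²) = 2.283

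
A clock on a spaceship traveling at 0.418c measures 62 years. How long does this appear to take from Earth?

Proper time Δt₀ = 62 years
γ = 1/√(1 - 0.418²) = 1.1008
Δt = γΔt₀ = 1.1008 × 62 = 68.25 years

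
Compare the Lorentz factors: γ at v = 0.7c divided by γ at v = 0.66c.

γ₁ = 1/√(1 - 0.7²) = 1.400
γ₂ = 1/√(1 - 0.66²) = 1.331
γ₁/γ₂ = 1.400/1.331 = 1.052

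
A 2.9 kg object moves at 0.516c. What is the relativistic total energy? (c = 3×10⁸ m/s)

γ = 1/√(1 - 0.516²) = 1.1674
mc² = 2.9 × (3×10⁸)² = 2.610×10¹⁷ J
E = γmc² = 1.1674 × 2.610×10¹⁷ = 3.047×10¹⁷ J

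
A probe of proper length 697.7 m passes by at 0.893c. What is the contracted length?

Proper length L₀ = 697.7 m
γ = 1/√(1 - 0.893²) = 2.222
L = L₀/γ = 697.7/2.222 = 314.0 m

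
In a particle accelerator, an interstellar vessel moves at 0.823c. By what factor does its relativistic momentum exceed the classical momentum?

p_rel = γmv, p_class = mv
Ratio = γ = 1/√(1 - 0.823²)
= 1/√(0.322671) = 1.760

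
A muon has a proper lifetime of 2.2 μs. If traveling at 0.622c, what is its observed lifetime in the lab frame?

Proper lifetime τ₀ = 2.2 μs
γ = 1/√(1 - 0.622²) = 1.2771
τ = γτ₀ = 1.2771 × 2.2 μs = 2.810 μs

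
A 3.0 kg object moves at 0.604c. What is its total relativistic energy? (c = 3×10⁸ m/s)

γ = 1/√(1 - 0.604²) = 1.2547
mc² = 3.0 × (3×10⁸)² = 2.700×10¹⁷ J
E = γmc² = 1.2547 × 2.700×10¹⁷ = 3.388×10¹⁷ J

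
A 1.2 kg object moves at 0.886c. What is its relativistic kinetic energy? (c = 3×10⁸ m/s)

γ = 1/√(1 - 0.886²) = 2.1566
γ - 1 = 1.1566
KE = (γ-1)mc² = 1.1566 × 1.2 × (3×10⁸)² = 1.249×10¹⁷ J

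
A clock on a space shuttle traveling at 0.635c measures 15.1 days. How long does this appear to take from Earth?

Proper time Δt₀ = 15.1 days
γ = 1/√(1 - 0.635²) = 1.2945
Δt = γΔt₀ = 1.2945 × 15.1 = 19.55 days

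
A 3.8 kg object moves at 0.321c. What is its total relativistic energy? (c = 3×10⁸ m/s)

γ = 1/√(1 - 0.321²) = 1.0559
mc² = 3.8 × (3×10⁸)² = 3.420×10¹⁷ J
E = γmc² = 1.0559 × 3.420×10¹⁷ = 3.611×10¹⁷ J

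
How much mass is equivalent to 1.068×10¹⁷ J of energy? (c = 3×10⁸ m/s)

From E = mc², we get m = E/c²
c² = (3×10⁸)² = 9×10¹⁶ m²/s²
m = 1.068×10¹⁷ / 9×10¹⁶ = 1.187 kg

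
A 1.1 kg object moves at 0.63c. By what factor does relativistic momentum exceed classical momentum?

p_rel = γmv, p_class = mv
Ratio = γ = 1/√(1 - 0.63²) = 1.288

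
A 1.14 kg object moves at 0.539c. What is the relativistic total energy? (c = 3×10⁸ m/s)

γ = 1/√(1 - 0.539²) = 1.187
mc² = 1.14 × (3×10⁸)² = 1.026×10¹⁷ J
E = γmc² = 1.187 × 1.026×10¹⁷ = 1.218×10¹⁷ J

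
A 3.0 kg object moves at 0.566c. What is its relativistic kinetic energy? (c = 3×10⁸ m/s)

γ = 1/√(1 - 0.566²) = 1.213
γ - 1 = 0.2130
KE = (γ-1)mc² = 0.2130 × 3.0 × (3×10⁸)² = 5.751×10¹⁶ J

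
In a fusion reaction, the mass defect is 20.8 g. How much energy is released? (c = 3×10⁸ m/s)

Convert mass defect: Δm = 20.8 g = 0.0208 kg
E = Δm·c² = 0.0208 × (3×10⁸)²
= 0.0208 × 9×10¹⁶ = 1.872×10¹⁵ J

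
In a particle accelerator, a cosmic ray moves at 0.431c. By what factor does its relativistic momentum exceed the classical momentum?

p_rel = γmv, p_class = mv
Ratio = γ = 1/√(1 - 0.431²)
= 1/√(0.814239) = 1.108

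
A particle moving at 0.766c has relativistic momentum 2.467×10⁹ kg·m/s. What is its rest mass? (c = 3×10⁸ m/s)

γ = 1/√(1 - 0.766²) = 1.5556
v = 0.766 × 3×10⁸ = 2.298×10⁸ m/s
m = p/(γv) = 2.467×10⁹/(1.5556 × 2.298×10⁸) = 6.901 kg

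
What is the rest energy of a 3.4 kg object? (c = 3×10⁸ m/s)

c² = (3×10⁸)² = 9.000×10¹⁶ m²/s²
E₀ = mc² = 3.4 × 9.000×10¹⁶ = 3.060×10¹⁷ J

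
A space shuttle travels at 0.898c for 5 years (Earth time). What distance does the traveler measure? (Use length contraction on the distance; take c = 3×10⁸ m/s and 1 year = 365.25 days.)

Earth distance: d = v × t = 0.898c × 5 yr = 4.251×10¹⁶ m
γ = 2.273
d' = d/γ = 4.251×10¹⁶/2.273 = 1.870×10¹⁶ m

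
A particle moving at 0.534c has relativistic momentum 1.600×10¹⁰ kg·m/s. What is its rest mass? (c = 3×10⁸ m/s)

γ = 1/√(1 - 0.534²) = 1.1828
v = 0.534 × 3×10⁸ = 1.602×10⁸ m/s
m = p/(γv) = 1.600×10¹⁰/(1.1828 × 1.602×10⁸) = 84.44 kg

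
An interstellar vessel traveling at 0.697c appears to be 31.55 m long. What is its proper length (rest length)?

Contracted length L = 31.55 m
γ = 1/√(1 - 0.697²) = 1.3946
L₀ = γL = 1.3946 × 31.55 = 44.00 m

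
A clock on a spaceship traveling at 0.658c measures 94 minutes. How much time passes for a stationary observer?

Proper time Δt₀ = 94 minutes
γ = 1/√(1 - 0.658²) = 1.328
Δt = γΔt₀ = 1.328 × 94 = 124.8 minutes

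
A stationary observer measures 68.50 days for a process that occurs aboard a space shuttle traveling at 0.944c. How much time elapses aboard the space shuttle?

Dilated time Δt = 68.50 days
γ = 1/√(1 - 0.944²) = 3.031
Δt₀ = Δt/γ = 68.50/3.031 = 22.60 days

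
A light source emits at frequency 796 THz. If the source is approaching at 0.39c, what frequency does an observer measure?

β = v/c = 0.39
(1+β)/(1-β) = 1.39/0.61 = 2.279
Doppler factor = √(2.279) = 1.510
f_obs = 796 × 1.510 = 1202 THz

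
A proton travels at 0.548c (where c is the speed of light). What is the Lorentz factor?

v/c = 0.548, so (v/c)² = 0.300304
1 - (v/c)² = 0.699696
γ = 1/√(0.699696) = 1.195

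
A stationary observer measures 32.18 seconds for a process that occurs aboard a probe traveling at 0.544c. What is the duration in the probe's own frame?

Dilated time Δt = 32.18 seconds
γ = 1/√(1 - 0.544²) = 1.192
Δt₀ = Δt/γ = 32.18/1.192 = 27.00 seconds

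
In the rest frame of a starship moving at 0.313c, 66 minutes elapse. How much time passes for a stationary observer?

Proper time Δt₀ = 66 minutes
γ = 1/√(1 - 0.313²) = 1.0529
Δt = γΔt₀ = 1.0529 × 66 = 69.49 minutes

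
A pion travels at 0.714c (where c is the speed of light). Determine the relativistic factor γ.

v/c = 0.714, so (v/c)² = 0.509796
1 - (v/c)² = 0.490204
γ = 1/√(0.490204) = 1.428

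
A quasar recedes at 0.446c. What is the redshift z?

β = 0.446
(1+β)/(1-β) = 1.446/0.554 = 2.6101
√(2.6101) = 1.6156
z = 1.6156 - 1 = 0.6156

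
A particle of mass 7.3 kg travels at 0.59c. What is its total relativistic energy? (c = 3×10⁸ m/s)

γ = 1/√(1 - 0.59²) = 1.2385
mc² = 7.3 × (3×10⁸)² = 6.570×10¹⁷ J
E = γmc² = 1.2385 × 6.570×10¹⁷ = 8.137×10¹⁷ J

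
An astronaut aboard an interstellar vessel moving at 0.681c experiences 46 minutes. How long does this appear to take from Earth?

Proper time Δt₀ = 46 minutes
γ = 1/√(1 - 0.681²) = 1.3656
Δt = γΔt₀ = 1.3656 × 46 = 62.82 minutes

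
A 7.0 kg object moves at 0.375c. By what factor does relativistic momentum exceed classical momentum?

p_rel = γmv, p_class = mv
Ratio = γ = 1/√(1 - 0.375²) = 1.079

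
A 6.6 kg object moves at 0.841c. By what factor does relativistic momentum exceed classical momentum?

p_rel = γmv, p_class = mv
Ratio = γ = 1/√(1 - 0.841²) = 1.848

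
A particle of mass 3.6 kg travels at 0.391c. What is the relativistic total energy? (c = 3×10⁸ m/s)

γ = 1/√(1 - 0.391²) = 1.0865
mc² = 3.6 × (3×10⁸)² = 3.240×10¹⁷ J
E = γmc² = 1.0865 × 3.240×10¹⁷ = 3.520×10¹⁷ J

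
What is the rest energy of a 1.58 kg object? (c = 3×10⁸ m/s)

c² = (3×10⁸)² = 9.000×10¹⁶ m²/s²
E₀ = mc² = 1.58 × 9.000×10¹⁶ = 1.422×10¹⁷ J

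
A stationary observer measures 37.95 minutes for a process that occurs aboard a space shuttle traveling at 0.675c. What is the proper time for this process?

Dilated time Δt = 37.95 minutes
γ = 1/√(1 - 0.675²) = 1.3553
Δt₀ = Δt/γ = 37.95/1.3553 = 28.00 minutes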